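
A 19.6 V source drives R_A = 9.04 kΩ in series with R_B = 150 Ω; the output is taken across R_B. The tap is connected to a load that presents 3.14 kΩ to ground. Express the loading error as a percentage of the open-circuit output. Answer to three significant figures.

4.49 %

The divider's output (Thévenin) resistance is R_A‖R_B = 147.6 Ω.
Fractional drop under load = R_th/(R_th + R_L) = 147.6 / (147.6 + 3140) = 0.04488.
So the output falls by 4.49 %.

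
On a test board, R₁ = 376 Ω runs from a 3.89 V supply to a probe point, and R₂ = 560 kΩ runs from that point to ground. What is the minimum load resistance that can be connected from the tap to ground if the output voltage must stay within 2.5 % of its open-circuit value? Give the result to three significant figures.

R_L(min) ≈ 14.7 kΩ

Output resistance R_th = R₁‖R₂ = (376 × 560000)/560400 = 375.7 Ω.
The fractional drop is R_th/(R_th + R_L); requiring this ≤ 0.0250 gives R_L ≥ R_th(1/0.0250 − 1) = 375.7 × 39.00 = 14.7 kΩ.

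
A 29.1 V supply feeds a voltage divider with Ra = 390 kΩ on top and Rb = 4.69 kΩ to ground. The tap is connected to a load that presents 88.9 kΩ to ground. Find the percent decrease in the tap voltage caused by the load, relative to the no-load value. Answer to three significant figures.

The divider's output (Thévenin) resistance is Ra‖Rb = 4.634 kΩ.
Fractional drop under load = R_th/(R_th + R_L) = 4.634 / (4.634 + 88.9) = 0.04955.
So the output falls by 4.95 %.

4.95 %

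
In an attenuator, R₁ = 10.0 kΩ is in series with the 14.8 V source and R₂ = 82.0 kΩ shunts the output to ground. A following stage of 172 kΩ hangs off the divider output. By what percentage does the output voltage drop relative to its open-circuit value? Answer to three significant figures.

4.93 %

The divider's output (Thévenin) resistance is R₁‖R₂ = 8.913 kΩ.
Fractional drop under load = R_th/(R_th + R_L) = 8.913 / (8.913 + 172) = 0.04927.
So the output falls by 4.93 %.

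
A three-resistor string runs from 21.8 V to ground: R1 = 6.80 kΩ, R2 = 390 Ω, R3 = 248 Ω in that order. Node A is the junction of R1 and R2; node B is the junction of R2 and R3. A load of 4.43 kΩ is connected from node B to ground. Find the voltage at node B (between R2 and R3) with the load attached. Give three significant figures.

At node B, R3 is in parallel with the load: R3‖R_L = 234.9 Ω.
Below node A the resistance is R2 + (R3‖R_L) = 624.9 Ω, so V_A = 21.8 × 624.9/7425 = 1.835 V.
Then V_B = V_A × (R3‖R_L)/(R2 + R3‖R_L) = 1.835 × 234.9/624.9 = 0.690 V.

V ≈ 0.690 V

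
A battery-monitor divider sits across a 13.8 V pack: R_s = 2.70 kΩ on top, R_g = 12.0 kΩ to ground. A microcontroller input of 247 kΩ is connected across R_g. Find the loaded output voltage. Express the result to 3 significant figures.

The load sits in parallel with R_g: R_g‖R_L = (12.0 × 247) / (12.0 + 247) = 11.44 kΩ.
V_out = 13.8 × 11.44 / (2.70 + 11.44) = 13.8 × 11.44/14.14 = 11.2 V.
(Unloaded it would have been 11.3 V.)

V_out ≈ 11.2 V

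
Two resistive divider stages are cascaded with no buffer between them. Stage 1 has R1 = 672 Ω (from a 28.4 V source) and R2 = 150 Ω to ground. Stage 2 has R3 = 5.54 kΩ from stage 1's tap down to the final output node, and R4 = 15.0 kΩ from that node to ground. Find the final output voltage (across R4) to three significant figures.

V_out ≈ 3.76 V

Stage 2 presents R3+R4 = 20540 Ω as a load on stage 1's tap.
Stage 1's lower leg becomes R2‖(R3+R4) = 148.9 Ω, so V_mid = 28.4 × 148.9/820.9 = 5.152 V.
Stage 2 is itself unloaded: V_out = V_mid × R4/(R3+R4) = 5.152 × 15000/20540 = 3.76 V.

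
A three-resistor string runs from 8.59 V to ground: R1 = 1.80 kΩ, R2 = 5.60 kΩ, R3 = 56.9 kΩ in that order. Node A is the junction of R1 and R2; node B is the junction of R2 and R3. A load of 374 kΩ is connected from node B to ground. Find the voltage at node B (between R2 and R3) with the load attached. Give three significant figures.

At node B, R3 is in parallel with the load: R3‖R_L = 49.39 kΩ.
Below node A the resistance is R2 + (R3‖R_L) = 54.99 kΩ, so V_A = 8.59 × 54.99/56.79 = 8.318 V.
Then V_B = V_A × (R3‖R_L)/(R2 + R3‖R_L) = 8.318 × 49.39/54.99 = 7.47 V.

V ≈ 7.47 V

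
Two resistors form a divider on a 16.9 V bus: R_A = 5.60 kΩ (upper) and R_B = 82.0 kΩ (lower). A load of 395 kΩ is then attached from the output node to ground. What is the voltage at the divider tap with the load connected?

V_out ≈ 15.6 V

The load sits in parallel with R_B: R_B‖R_L = (82.0 × 395) / (82.0 + 395) = 67.90 kΩ.
V_out = 16.9 × 67.90 / (5.60 + 67.90) = 16.9 × 67.90/73.50 = 15.6 V.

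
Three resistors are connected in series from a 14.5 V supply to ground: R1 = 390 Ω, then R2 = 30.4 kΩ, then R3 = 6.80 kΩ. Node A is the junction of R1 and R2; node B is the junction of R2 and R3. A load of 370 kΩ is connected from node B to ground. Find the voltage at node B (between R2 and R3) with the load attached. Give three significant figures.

At node B, R3 is in parallel with the load: R3‖R_L = 6677 Ω.
Below node A the resistance is R2 + (R3‖R_L) = 37080 Ω, so V_A = 14.5 × 37080/37470 = 14.35 V.
Then V_B = V_A × (R3‖R_L)/(R2 + R3‖R_L) = 14.35 × 6677/37080 = 2.58 V.

V ≈ 2.58 V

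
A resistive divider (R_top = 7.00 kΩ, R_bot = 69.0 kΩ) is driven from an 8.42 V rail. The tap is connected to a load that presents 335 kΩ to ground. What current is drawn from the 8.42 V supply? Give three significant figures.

I ≈ 0.131 mA

R_bot‖R_L = 57.22 kΩ, so the source sees R_top + R_bot‖R_L = 64.22 kΩ.
I = 8.42 V / 64.22 kΩ = 0.131 mA.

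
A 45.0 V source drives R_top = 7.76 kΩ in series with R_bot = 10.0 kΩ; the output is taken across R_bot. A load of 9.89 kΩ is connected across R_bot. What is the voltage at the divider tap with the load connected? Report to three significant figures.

The load sits in parallel with R_bot: R_bot‖R_L = (10.0 × 9.89) / (10.0 + 9.89) = 4.972 kΩ.
V_out = 45.0 × 4.972 / (7.76 + 4.972) = 45.0 × 4.972/12.73 = 17.6 V.

V_out ≈ 17.6 V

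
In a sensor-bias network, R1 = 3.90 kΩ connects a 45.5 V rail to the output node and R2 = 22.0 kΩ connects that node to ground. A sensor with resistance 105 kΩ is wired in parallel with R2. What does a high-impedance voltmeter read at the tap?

The load sits in parallel with R2: R2‖R_L = (22.0 × 105) / (22.0 + 105) = 18.19 kΩ.
V_out = 45.5 × 18.19 / (3.90 + 18.19) = 45.5 × 18.19/22.09 = 37.5 V.
(Unloaded it would have been 38.6 V.)

V_out ≈ 37.5 V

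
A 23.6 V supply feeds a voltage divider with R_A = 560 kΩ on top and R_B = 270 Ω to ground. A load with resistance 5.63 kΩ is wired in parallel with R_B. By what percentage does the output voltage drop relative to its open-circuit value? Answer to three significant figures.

4.57 %

The divider's output (Thévenin) resistance is R_A‖R_B = 269.9 Ω.
Fractional drop under load = R_th/(R_th + R_L) = 269.9 / (269.9 + 5630) = 0.04574.
So the output falls by 4.57 %.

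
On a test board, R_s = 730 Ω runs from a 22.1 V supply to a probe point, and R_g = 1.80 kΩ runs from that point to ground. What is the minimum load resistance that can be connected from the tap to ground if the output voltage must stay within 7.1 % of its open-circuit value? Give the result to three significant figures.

Output resistance R_th = R_s‖R_g = (730 × 1800)/2530 = 519.4 Ω.
The fractional drop is R_th/(R_th + R_L); requiring this ≤ 0.0710 gives R_L ≥ R_th(1/0.0710 − 1) = 519.4 × 13.08 = 6.80 kΩ.

R_L(min) ≈ 6.80 kΩ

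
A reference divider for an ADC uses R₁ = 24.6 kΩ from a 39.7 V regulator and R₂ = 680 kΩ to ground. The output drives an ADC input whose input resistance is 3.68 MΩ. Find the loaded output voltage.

The load sits in parallel with R₂: R₂‖R_L = (680 × 3680) / (680 + 3680) = 573.9 kΩ.
V_out = 39.7 × 573.9 / (24.6 + 573.9) = 39.7 × 573.9/598.5 = 38.1 V.

V_out ≈ 38.1 V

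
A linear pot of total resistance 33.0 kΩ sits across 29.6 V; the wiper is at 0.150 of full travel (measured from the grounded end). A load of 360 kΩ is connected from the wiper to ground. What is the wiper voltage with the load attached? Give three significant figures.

V ≈ 4.39 V

The wiper splits the pot into (1−α)R = 28.05 kΩ above and αR = 4.950 kΩ below.
Lower section ‖ load = 4.883 kΩ.
V_wiper = 29.6 × 4.883/(28.05 + 4.883) = 4.39 V.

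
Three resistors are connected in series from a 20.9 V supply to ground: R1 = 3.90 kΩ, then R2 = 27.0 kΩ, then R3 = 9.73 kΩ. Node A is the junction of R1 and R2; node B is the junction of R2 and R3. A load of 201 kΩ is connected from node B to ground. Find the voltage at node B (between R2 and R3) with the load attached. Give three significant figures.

At node B, R3 is in parallel with the load: R3‖R_L = 9.281 kΩ.
Below node A the resistance is R2 + (R3‖R_L) = 36.28 kΩ, so V_A = 20.9 × 36.28/40.18 = 18.87 V.
Then V_B = V_A × (R3‖R_L)/(R2 + R3‖R_L) = 18.87 × 9.281/36.28 = 4.83 V.

V ≈ 4.83 V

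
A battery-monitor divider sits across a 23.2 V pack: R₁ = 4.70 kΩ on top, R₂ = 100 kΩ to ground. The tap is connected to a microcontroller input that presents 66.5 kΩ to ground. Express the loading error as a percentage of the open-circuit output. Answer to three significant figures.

6.32 %

The divider's output (Thévenin) resistance is R₁‖R₂ = 4.489 kΩ.
Fractional drop under load = R_th/(R_th + R_L) = 4.489 / (4.489 + 66.5) = 0.06324.
So the output falls by 6.32 %.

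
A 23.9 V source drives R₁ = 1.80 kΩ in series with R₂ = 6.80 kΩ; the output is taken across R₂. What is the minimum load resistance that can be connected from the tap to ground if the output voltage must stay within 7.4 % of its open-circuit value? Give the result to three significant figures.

Output resistance R_th = R₁‖R₂ = (1.80 × 6.80)/8.600 = 1.423 kΩ.
The fractional drop is R_th/(R_th + R_L); requiring this ≤ 0.0740 gives R_L ≥ R_th(1/0.0740 − 1) = 1.423 × 12.51 = 17.8 kΩ.

R_L(min) ≈ 17.8 kΩ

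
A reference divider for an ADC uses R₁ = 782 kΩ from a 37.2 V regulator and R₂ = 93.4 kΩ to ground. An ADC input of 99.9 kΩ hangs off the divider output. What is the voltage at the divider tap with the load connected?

V_out ≈ 2.16 V

The load sits in parallel with R₂: R₂‖R_L = (93.4 × 99.9) / (93.4 + 99.9) = 48.27 kΩ.
V_out = 37.2 × 48.27 / (782 + 48.27) = 37.2 × 48.27/830.3 = 2.16 V.
(Unloaded it would have been 3.97 V.)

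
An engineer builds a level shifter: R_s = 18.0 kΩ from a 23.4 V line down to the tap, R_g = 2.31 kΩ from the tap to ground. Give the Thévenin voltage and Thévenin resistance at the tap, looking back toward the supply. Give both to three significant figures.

V_th is the open-circuit tap voltage: 23.4 × 2.31/(18.0 + 2.31) = 2.66 V.
With the supply zeroed, R_s and R_g appear in parallel from the tap: R_th = R_s‖R_g = (18.0 × 2.31)/20.31 = 2.05 kΩ.

V_th = 2.66 V, R_th = 2.05 kΩ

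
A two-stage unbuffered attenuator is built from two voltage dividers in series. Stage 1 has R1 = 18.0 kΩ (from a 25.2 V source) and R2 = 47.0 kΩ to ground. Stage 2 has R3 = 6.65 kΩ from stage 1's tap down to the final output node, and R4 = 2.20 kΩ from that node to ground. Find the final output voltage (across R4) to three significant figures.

V_out ≈ 1.83 V

Stage 2 presents R3+R4 = 8.850 kΩ as a load on stage 1's tap.
Stage 1's lower leg becomes R2‖(R3+R4) = 7.448 kΩ, so V_mid = 25.2 × 7.448/25.45 = 7.375 V.
Stage 2 is itself unloaded: V_out = V_mid × R4/(R3+R4) = 7.375 × 2.20/8.850 = 1.83 V.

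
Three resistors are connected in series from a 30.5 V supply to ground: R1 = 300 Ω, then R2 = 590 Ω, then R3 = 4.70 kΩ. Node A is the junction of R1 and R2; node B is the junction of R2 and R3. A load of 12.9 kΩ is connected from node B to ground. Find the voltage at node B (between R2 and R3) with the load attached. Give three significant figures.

V ≈ 24.2 V

At node B, R3 is in parallel with the load: R3‖R_L = 3445 Ω.
Below node A the resistance is R2 + (R3‖R_L) = 4035 Ω, so V_A = 30.5 × 4035/4335 = 28.39 V.
Then V_B = V_A × (R3‖R_L)/(R2 + R3‖R_L) = 28.39 × 3445/4035 = 24.2 V.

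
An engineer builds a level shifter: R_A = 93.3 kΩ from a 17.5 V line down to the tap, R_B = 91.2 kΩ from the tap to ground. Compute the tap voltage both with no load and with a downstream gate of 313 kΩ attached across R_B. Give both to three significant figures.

Unloaded: 8.65 V; loaded: 7.54 V

Open-circuit: V = 17.5 × 91.2/(93.3 + 91.2) = 8.65 V.
With the load, R_B becomes R_B‖R_L = 70.62 kΩ, so V = 17.5 × 70.62/163.9 = 7.54 V.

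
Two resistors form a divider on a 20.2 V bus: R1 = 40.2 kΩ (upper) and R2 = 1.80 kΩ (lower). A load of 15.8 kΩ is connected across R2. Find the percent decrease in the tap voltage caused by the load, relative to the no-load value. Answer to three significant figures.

9.83 %

Unloaded V = 20.2 × 1.80/42.00 = 0.86571 V.
Loaded: R2‖R_L = 1.616 kΩ, giving V = 20.2 × 1.616/41.82 = 0.78060 V.
Drop = (0.86571 − 0.78060) / 0.86571 = 9.83 %.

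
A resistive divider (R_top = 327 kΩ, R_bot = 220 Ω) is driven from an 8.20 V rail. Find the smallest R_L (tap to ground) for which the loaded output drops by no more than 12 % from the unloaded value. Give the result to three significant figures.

R_L(min) ≈ 1.61 kΩ

Output resistance R_th = R_top‖R_bot = (327000 × 220)/327200 = 219.9 Ω.
The fractional drop is R_th/(R_th + R_L); requiring this ≤ 0.120 gives R_L ≥ R_th(1/0.120 − 1) = 219.9 × 7.333 = 1.61 kΩ.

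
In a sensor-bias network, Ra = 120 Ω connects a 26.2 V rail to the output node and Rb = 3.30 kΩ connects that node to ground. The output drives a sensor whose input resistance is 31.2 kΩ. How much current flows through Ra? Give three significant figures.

Rb‖R_L = 2984 Ω, so the source sees Ra + Rb‖R_L = 3104 Ω.
I = 26.2 V / 3104 Ω = 8.44 mA.

I ≈ 8.44 mA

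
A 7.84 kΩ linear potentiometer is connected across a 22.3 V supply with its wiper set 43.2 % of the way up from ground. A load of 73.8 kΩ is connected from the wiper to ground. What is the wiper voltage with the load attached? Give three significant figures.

V ≈ 9.39 V

The wiper splits the pot into (1−α)R = 4.453 kΩ above and αR = 3.387 kΩ below.
Lower section ‖ load = 3.238 kΩ.
V_wiper = 22.3 × 3.238/(4.453 + 3.238) = 9.39 V.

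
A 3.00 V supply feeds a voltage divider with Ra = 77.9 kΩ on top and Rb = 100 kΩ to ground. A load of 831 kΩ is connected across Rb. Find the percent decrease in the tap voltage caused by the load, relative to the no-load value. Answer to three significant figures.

The divider's output (Thévenin) resistance is Ra‖Rb = 43.79 kΩ.
Fractional drop under load = R_th/(R_th + R_L) = 43.79 / (43.79 + 831) = 0.05006.
So the output falls by 5.01 %.

5.01 %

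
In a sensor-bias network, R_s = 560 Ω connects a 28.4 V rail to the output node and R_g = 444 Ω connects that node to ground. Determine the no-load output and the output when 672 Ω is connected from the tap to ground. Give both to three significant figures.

Unloaded: 12.6 V; loaded: 9.18 V

Open-circuit: V = 28.4 × 444/(560 + 444) = 12.6 V.
With the load, R_g becomes R_g‖R_L = 267.4 Ω, so V = 28.4 × 267.4/827.4 = 9.18 V.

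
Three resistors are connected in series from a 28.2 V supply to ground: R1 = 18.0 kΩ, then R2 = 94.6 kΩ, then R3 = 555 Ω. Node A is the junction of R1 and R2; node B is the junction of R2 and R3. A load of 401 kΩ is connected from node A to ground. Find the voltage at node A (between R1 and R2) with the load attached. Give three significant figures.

Below node A the series string R2+R3 = 95160 Ω sits in parallel with the 401000 Ω load: 76910 Ω.
V_A = 28.2 × 76910/(18000 + 76910) = 22.9 V.

V ≈ 22.9 V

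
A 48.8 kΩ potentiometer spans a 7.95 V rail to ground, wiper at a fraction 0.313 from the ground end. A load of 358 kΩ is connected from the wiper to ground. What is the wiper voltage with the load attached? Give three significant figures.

The wiper splits the pot into (1−α)R = 33.53 kΩ above and αR = 15.27 kΩ below.
Lower section ‖ load = 14.65 kΩ.
V_wiper = 7.95 × 14.65/(33.53 + 14.65) = 2.42 V.

V ≈ 2.42 V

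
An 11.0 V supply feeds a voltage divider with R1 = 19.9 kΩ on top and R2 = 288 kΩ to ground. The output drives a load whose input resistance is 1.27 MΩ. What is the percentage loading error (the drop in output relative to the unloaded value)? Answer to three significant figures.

The divider's output (Thévenin) resistance is R1‖R2 = 18.61 kΩ.
Fractional drop under load = R_th/(R_th + R_L) = 18.61 / (18.61 + 1270) = 0.01444.
So the output falls by 1.44 %.

1.44 %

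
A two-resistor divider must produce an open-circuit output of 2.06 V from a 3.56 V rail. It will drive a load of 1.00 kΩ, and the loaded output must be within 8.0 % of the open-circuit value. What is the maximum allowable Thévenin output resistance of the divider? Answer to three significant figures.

Loading drop = R_th/(R_th + R_L) ≤ 0.0800, so R_th ≤ R_L · ε/(1−ε) = 1.00 kΩ × 0.0800/0.9200 = 87.0 Ω.

R_th ≤ 87.0 Ω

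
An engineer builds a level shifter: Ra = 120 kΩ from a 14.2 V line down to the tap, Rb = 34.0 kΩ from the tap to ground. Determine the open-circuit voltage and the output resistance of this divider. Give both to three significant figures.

V_th = 3.14 V, R_th = 26.5 kΩ

V_th is the open-circuit tap voltage: 14.2 × 34.0/(120 + 34.0) = 3.14 V.
With the supply zeroed, Ra and Rb appear in parallel from the tap: R_th = Ra‖Rb = (120 × 34.0)/154.0 = 26.5 kΩ.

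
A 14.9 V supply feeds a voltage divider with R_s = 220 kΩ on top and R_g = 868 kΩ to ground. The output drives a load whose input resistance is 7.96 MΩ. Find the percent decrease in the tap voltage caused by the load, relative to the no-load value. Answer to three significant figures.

The divider's output (Thévenin) resistance is R_s‖R_g = 175.5 kΩ.
Fractional drop under load = R_th/(R_th + R_L) = 175.5 / (175.5 + 7960) = 0.02157.
So the output falls by 2.16 %.

2.16 %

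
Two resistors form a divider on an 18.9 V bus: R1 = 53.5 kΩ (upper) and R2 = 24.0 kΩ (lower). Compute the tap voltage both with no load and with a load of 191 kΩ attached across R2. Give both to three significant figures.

Unloaded: 5.85 V; loaded: 5.39 V

Open-circuit: V = 18.9 × 24.0/(53.5 + 24.0) = 5.85 V.
With the load, R2 becomes R2‖R_L = 21.32 kΩ, so V = 18.9 × 21.32/74.82 = 5.39 V.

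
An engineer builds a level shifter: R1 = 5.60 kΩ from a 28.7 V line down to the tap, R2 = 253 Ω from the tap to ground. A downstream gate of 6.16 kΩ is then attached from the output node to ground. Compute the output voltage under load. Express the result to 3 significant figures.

V_out ≈ 1.19 V

The load sits in parallel with R2: R2‖R_L = (253 × 6160) / (253 + 6160) = 243.0 Ω.
V_out = 28.7 × 243.0 / (5600 + 243.0) = 28.7 × 243.0/5843 = 1.19 V.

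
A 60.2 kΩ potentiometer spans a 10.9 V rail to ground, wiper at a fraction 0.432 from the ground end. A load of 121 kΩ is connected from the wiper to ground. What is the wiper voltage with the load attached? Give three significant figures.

The wiper splits the pot into (1−α)R = 34.19 kΩ above and αR = 26.01 kΩ below.
Lower section ‖ load = 21.41 kΩ.
V_wiper = 10.9 × 21.41/(34.19 + 21.41) = 4.20 V.

V ≈ 4.20 V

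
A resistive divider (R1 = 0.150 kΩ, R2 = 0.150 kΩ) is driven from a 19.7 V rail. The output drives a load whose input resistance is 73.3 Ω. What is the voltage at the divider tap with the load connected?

V_out ≈ 4.87 V

The load sits in parallel with R2: R2‖R_L = (150 × 73.3) / (150 + 73.3) = 49.24 Ω.
V_out = 19.7 × 49.24 / (150 + 49.24) = 19.7 × 49.24/199.2 = 4.87 V.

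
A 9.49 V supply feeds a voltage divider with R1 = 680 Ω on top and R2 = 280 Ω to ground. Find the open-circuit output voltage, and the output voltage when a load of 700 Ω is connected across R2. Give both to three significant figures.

Unloaded: 2.77 V; loaded: 2.16 V

Open-circuit: V = 9.49 × 280/(680 + 280) = 2.77 V.
With the load, R2 becomes R2‖R_L = 200.0 Ω, so V = 9.49 × 200.0/880.0 = 2.16 V.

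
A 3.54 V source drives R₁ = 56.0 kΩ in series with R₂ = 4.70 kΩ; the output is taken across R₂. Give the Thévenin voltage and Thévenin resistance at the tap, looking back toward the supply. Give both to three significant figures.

V_th is the open-circuit tap voltage: 3.54 × 4.70/(56.0 + 4.70) = 0.274 V.
With the supply zeroed, R₁ and R₂ appear in parallel from the tap: R_th = R₁‖R₂ = (56.0 × 4.70)/60.70 = 4.34 kΩ.

V_th = 0.274 V, R_th = 4.34 kΩ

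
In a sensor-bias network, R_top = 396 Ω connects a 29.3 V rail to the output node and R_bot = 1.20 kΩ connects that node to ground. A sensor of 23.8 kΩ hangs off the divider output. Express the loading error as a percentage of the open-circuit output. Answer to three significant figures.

1.24 %

The divider's output (Thévenin) resistance is R_top‖R_bot = 297.7 Ω.
Fractional drop under load = R_th/(R_th + R_L) = 297.7 / (297.7 + 23800) = 0.01236.
So the output falls by 1.24 %.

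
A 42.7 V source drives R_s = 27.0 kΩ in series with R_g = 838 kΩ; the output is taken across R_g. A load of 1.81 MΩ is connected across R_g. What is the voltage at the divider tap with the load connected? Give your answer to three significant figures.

V_out ≈ 40.8 V

The load sits in parallel with R_g: R_g‖R_L = (838 × 1810) / (838 + 1810) = 572.8 kΩ.
V_out = 42.7 × 572.8 / (27.0 + 572.8) = 42.7 × 572.8/599.8 = 40.8 V.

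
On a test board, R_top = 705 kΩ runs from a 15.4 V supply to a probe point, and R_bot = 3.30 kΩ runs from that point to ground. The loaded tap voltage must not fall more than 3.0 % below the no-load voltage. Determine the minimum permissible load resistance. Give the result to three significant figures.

Output resistance R_th = R_top‖R_bot = (705 × 3.30)/708.3 = 3.285 kΩ.
The fractional drop is R_th/(R_th + R_L); requiring this ≤ 0.0300 gives R_L ≥ R_th(1/0.0300 − 1) = 3.285 × 32.33 = 106 kΩ.

R_L(min) ≈ 106 kΩ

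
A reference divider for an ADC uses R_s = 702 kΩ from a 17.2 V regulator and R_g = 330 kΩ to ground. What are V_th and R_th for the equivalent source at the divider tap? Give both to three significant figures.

V_th is the open-circuit tap voltage: 17.2 × 330/(702 + 330) = 5.50 V.
With the supply zeroed, R_s and R_g appear in parallel from the tap: R_th = R_s‖R_g = (702 × 330)/1032 = 224 kΩ.

V_th = 5.50 V, R_th = 224 kΩ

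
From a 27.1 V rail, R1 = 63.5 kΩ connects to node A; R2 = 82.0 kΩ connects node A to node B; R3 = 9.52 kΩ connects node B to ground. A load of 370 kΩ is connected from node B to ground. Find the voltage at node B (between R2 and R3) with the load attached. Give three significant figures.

At node B, R3 is in parallel with the load: R3‖R_L = 9.281 kΩ.
Below node A the resistance is R2 + (R3‖R_L) = 91.28 kΩ, so V_A = 27.1 × 91.28/154.8 = 15.98 V.
Then V_B = V_A × (R3‖R_L)/(R2 + R3‖R_L) = 15.98 × 9.281/91.28 = 1.63 V.

V ≈ 1.63 V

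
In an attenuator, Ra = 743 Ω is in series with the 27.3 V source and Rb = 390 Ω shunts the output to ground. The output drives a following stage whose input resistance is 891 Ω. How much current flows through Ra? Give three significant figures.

I ≈ 26.9 mA

Rb‖R_L = 271.3 Ω, so the source sees Ra + Rb‖R_L = 1014 Ω.
I = 27.3 V / 1014 Ω = 26.9 mA.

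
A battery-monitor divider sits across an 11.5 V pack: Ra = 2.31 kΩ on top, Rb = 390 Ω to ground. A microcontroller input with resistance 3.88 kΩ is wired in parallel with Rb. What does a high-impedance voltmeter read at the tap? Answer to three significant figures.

The load sits in parallel with Rb: Rb‖R_L = (390 × 3880) / (390 + 3880) = 354.4 Ω.
V_out = 11.5 × 354.4 / (2310 + 354.4) = 11.5 × 354.4/2664 = 1.53 V.
(Unloaded it would have been 1.66 V.)

V_out ≈ 1.53 V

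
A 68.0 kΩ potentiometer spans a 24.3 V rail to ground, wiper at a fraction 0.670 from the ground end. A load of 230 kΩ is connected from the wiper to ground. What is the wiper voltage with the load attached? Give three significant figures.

The wiper splits the pot into (1−α)R = 22.44 kΩ above and αR = 45.56 kΩ below.
Lower section ‖ load = 38.03 kΩ.
V_wiper = 24.3 × 38.03/(22.44 + 38.03) = 15.3 V.

V ≈ 15.3 V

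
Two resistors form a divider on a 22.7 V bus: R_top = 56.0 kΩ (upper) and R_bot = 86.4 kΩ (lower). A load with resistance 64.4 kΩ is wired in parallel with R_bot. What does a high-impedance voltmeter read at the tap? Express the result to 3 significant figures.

V_out ≈ 9.02 V

The load sits in parallel with R_bot: R_bot‖R_L = (86.4 × 64.4) / (86.4 + 64.4) = 36.90 kΩ.
V_out = 22.7 × 36.90 / (56.0 + 36.90) = 22.7 × 36.90/92.90 = 9.02 V.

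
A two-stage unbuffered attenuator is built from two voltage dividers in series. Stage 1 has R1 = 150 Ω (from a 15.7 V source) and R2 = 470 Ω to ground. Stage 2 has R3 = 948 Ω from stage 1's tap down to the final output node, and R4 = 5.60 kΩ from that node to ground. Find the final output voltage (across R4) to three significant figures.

V_out ≈ 10.0 V

Stage 2 presents R3+R4 = 6548 Ω as a load on stage 1's tap.
Stage 1's lower leg becomes R2‖(R3+R4) = 438.5 Ω, so V_mid = 15.7 × 438.5/588.5 = 11.70 V.
Stage 2 is itself unloaded: V_out = V_mid × R4/(R3+R4) = 11.70 × 5600/6548 = 10.0 V.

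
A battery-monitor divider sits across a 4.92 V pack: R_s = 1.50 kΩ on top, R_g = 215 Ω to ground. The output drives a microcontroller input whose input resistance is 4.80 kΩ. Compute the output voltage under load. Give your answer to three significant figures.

The load sits in parallel with R_g: R_g‖R_L = (215 × 4800) / (215 + 4800) = 205.8 Ω.
V_out = 4.92 × 205.8 / (1500 + 205.8) = 4.92 × 205.8/1706 = 0.594 V.
(Unloaded it would have been 0.617 V.)

V_out ≈ 0.594 V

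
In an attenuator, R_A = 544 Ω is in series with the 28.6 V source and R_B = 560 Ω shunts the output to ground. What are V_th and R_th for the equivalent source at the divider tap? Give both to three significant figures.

V_th = 14.5 V, R_th = 276 Ω

V_th is the open-circuit tap voltage: 28.6 × 560/(544 + 560) = 14.5 V.
With the supply zeroed, R_A and R_B appear in parallel from the tap: R_th = R_A‖R_B = (544 × 560)/1104 = 276 Ω.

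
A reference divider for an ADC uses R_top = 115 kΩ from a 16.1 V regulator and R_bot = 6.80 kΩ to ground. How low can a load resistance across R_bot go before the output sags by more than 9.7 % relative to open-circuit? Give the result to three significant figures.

R_L(min) ≈ 59.8 kΩ

Output resistance R_th = R_top‖R_bot = (115 × 6.80)/121.8 = 6.420 kΩ.
The fractional drop is R_th/(R_th + R_L); requiring this ≤ 0.0970 gives R_L ≥ R_th(1/0.0970 − 1) = 6.420 × 9.309 = 59.8 kΩ.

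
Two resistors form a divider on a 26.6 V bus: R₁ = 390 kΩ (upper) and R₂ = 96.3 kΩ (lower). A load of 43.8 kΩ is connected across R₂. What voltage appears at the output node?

The load sits in parallel with R₂: R₂‖R_L = (96.3 × 43.8) / (96.3 + 43.8) = 30.11 kΩ.
V_out = 26.6 × 30.11 / (390 + 30.11) = 26.6 × 30.11/420.1 = 1.91 V.

V_out ≈ 1.91 V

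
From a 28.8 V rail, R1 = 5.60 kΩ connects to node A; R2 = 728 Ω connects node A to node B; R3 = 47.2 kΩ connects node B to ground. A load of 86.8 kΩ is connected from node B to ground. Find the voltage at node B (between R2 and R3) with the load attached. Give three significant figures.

V ≈ 23.9 V

At node B, R3 is in parallel with the load: R3‖R_L = 30570 Ω.
Below node A the resistance is R2 + (R3‖R_L) = 31300 Ω, so V_A = 28.8 × 31300/36900 = 24.43 V.
Then V_B = V_A × (R3‖R_L)/(R2 + R3‖R_L) = 24.43 × 30570/31300 = 23.9 V.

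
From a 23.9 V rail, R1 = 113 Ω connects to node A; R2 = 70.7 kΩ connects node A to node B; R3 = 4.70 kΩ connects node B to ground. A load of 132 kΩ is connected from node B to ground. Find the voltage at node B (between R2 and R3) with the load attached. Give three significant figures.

V ≈ 1.44 V

At node B, R3 is in parallel with the load: R3‖R_L = 4538 Ω.
Below node A the resistance is R2 + (R3‖R_L) = 75240 Ω, so V_A = 23.9 × 75240/75350 = 23.86 V.
Then V_B = V_A × (R3‖R_L)/(R2 + R3‖R_L) = 23.86 × 4538/75240 = 1.44 V.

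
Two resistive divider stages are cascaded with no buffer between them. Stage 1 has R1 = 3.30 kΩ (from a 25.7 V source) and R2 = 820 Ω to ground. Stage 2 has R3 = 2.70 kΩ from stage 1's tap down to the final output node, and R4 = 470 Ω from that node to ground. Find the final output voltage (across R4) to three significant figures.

Stage 2 presents R3+R4 = 3170 Ω as a load on stage 1's tap.
Stage 1's lower leg becomes R2‖(R3+R4) = 651.5 Ω, so V_mid = 25.7 × 651.5/3951 = 4.237 V.
Stage 2 is itself unloaded: V_out = V_mid × R4/(R3+R4) = 4.237 × 470/3170 = 0.628 V.

V_out ≈ 0.628 V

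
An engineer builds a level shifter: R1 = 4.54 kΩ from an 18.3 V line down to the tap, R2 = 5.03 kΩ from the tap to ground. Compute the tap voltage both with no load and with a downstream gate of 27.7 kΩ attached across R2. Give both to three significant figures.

Unloaded: 9.62 V; loaded: 8.86 V

Open-circuit: V = 18.3 × 5.03/(4.54 + 5.03) = 9.62 V.
With the load, R2 becomes R2‖R_L = 4.257 kΩ, so V = 18.3 × 4.257/8.797 = 8.86 V.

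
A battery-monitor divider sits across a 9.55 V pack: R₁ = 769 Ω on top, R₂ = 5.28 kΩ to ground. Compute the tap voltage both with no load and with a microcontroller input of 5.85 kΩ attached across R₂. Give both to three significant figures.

Open-circuit: V = 9.55 × 5280/(769 + 5280) = 8.34 V.
With the load, R₂ becomes R₂‖R_L = 2775 Ω, so V = 9.55 × 2775/3544 = 7.48 V.

Unloaded: 8.34 V; loaded: 7.48 V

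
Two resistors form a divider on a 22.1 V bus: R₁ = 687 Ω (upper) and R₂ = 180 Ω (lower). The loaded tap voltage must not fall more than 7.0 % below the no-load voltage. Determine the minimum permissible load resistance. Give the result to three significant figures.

R_L(min) ≈ 1.89 kΩ

Output resistance R_th = R₁‖R₂ = (687 × 180)/867.0 = 142.6 Ω.
The fractional drop is R_th/(R_th + R_L); requiring this ≤ 0.0700 gives R_L ≥ R_th(1/0.0700 − 1) = 142.6 × 13.29 = 1.89 kΩ.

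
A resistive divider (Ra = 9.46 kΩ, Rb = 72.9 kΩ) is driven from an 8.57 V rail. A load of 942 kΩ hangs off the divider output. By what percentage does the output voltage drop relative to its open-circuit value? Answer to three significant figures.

0.881 %

The divider's output (Thévenin) resistance is Ra‖Rb = 8.373 kΩ.
Fractional drop under load = R_th/(R_th + R_L) = 8.373 / (8.373 + 942) = 0.008811.
So the output falls by 0.881 %.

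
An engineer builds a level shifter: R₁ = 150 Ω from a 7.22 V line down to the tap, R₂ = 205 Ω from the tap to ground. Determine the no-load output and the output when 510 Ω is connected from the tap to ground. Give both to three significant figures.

Open-circuit: V = 7.22 × 205/(150 + 205) = 4.17 V.
With the load, R₂ becomes R₂‖R_L = 146.2 Ω, so V = 7.22 × 146.2/296.2 = 3.56 V.

Unloaded: 4.17 V; loaded: 3.56 V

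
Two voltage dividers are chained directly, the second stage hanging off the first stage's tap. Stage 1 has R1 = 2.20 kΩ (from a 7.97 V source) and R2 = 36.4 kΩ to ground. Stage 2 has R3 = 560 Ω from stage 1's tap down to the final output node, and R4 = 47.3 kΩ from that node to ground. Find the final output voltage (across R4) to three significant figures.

Stage 2 presents R3+R4 = 47860 Ω as a load on stage 1's tap.
Stage 1's lower leg becomes R2‖(R3+R4) = 20680 Ω, so V_mid = 7.97 × 20680/22880 = 7.203 V.
Stage 2 is itself unloaded: V_out = V_mid × R4/(R3+R4) = 7.203 × 47300/47860 = 7.12 V.

V_out ≈ 7.12 V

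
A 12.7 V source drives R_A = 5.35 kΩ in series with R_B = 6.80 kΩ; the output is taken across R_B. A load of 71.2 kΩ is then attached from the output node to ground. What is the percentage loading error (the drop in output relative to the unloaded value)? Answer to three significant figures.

The divider's output (Thévenin) resistance is R_A‖R_B = 2.994 kΩ.
Fractional drop under load = R_th/(R_th + R_L) = 2.994 / (2.994 + 71.2) = 0.04036.
So the output falls by 4.04 %.

4.04 %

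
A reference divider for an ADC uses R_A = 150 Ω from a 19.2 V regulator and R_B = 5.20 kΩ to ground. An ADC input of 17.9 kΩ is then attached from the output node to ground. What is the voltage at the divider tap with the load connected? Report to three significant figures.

The load sits in parallel with R_B: R_B‖R_L = (5200 × 17900) / (5200 + 17900) = 4029 Ω.
V_out = 19.2 × 4029 / (150 + 4029) = 19.2 × 4029/4179 = 18.5 V.

V_out ≈ 18.5 V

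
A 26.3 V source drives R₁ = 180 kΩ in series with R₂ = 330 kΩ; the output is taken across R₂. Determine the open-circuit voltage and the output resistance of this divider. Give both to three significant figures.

V_th is the open-circuit tap voltage: 26.3 × 330/(180 + 330) = 17.0 V.
With the supply zeroed, R₁ and R₂ appear in parallel from the tap: R_th = R₁‖R₂ = (180 × 330)/510.0 = 116 kΩ.

V_th = 17.0 V, R_th = 116 kΩ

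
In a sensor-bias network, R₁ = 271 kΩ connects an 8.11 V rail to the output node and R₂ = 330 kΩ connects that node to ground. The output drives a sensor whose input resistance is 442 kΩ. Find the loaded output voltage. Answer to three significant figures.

The load sits in parallel with R₂: R₂‖R_L = (330 × 442) / (330 + 442) = 188.9 kΩ.
V_out = 8.11 × 188.9 / (271 + 188.9) = 8.11 × 188.9/459.9 = 3.33 V.
(Unloaded it would have been 4.45 V.)

V_out ≈ 3.33 V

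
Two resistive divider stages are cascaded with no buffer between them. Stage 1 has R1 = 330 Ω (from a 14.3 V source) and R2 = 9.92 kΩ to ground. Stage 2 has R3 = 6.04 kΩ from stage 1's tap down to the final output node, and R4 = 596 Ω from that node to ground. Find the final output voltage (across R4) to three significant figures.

Stage 2 presents R3+R4 = 6636 Ω as a load on stage 1's tap.
Stage 1's lower leg becomes R2‖(R3+R4) = 3976 Ω, so V_mid = 14.3 × 3976/4306 = 13.20 V.
Stage 2 is itself unloaded: V_out = V_mid × R4/(R3+R4) = 13.20 × 596/6636 = 1.19 V.

V_out ≈ 1.19 V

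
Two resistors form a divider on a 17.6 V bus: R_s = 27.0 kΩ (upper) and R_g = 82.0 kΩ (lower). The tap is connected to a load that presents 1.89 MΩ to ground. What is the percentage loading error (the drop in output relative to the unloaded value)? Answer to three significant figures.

1.06 %

The divider's output (Thévenin) resistance is R_s‖R_g = 20.31 kΩ.
Fractional drop under load = R_th/(R_th + R_L) = 20.31 / (20.31 + 1890) = 0.01063.
So the output falls by 1.06 %.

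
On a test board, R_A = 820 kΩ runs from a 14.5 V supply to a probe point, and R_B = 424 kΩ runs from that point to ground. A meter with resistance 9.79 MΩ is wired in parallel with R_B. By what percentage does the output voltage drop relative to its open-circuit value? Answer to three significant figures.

The divider's output (Thévenin) resistance is R_A‖R_B = 279.5 kΩ.
Fractional drop under load = R_th/(R_th + R_L) = 279.5 / (279.5 + 9790) = 0.02776.
So the output falls by 2.78 %.

2.78 %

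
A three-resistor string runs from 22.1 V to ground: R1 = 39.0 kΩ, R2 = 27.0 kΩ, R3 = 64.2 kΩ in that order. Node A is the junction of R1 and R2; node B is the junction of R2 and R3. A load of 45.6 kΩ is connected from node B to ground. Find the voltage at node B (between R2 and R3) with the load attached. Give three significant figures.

At node B, R3 is in parallel with the load: R3‖R_L = 26.66 kΩ.
Below node A the resistance is R2 + (R3‖R_L) = 53.66 kΩ, so V_A = 22.1 × 53.66/92.66 = 12.80 V.
Then V_B = V_A × (R3‖R_L)/(R2 + R3‖R_L) = 12.80 × 26.66/53.66 = 6.36 V.

V ≈ 6.36 V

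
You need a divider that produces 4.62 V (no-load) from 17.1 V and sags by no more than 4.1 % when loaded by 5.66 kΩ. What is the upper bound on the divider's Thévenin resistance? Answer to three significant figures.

Loading drop = R_th/(R_th + R_L) ≤ 0.0410, so R_th ≤ R_L · ε/(1−ε) = 5.66 kΩ × 0.0410/0.9590 = 242 Ω.

R_th ≤ 242 Ω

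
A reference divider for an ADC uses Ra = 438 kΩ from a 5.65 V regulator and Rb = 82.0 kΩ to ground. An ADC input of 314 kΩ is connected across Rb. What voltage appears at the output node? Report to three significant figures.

The load sits in parallel with Rb: Rb‖R_L = (82.0 × 314) / (82.0 + 314) = 65.02 kΩ.
V_out = 5.65 × 65.02 / (438 + 65.02) = 5.65 × 65.02/503.0 = 0.730 V.
(Unloaded it would have been 0.891 V.)

V_out ≈ 0.730 V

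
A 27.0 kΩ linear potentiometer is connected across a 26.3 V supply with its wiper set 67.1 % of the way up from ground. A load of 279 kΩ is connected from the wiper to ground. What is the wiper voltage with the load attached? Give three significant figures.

V ≈ 17.3 V

The wiper splits the pot into (1−α)R = 8.883 kΩ above and αR = 18.12 kΩ below.
Lower section ‖ load = 17.01 kΩ.
V_wiper = 26.3 × 17.01/(8.883 + 17.01) = 17.3 V.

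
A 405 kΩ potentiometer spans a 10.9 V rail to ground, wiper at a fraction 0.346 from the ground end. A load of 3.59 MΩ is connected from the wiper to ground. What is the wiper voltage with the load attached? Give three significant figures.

V ≈ 3.68 V

The wiper splits the pot into (1−α)R = 264.9 kΩ above and αR = 140.1 kΩ below.
Lower section ‖ load = 134.9 kΩ.
V_wiper = 10.9 × 134.9/(264.9 + 134.9) = 3.68 V.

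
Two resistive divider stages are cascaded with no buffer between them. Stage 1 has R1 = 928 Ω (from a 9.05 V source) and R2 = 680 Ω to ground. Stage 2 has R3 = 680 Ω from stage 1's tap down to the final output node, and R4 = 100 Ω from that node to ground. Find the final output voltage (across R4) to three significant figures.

V_out ≈ 0.326 V

Stage 2 presents R3+R4 = 780.0 Ω as a load on stage 1's tap.
Stage 1's lower leg becomes R2‖(R3+R4) = 363.3 Ω, so V_mid = 9.05 × 363.3/1291 = 2.546 V.
Stage 2 is itself unloaded: V_out = V_mid × R4/(R3+R4) = 2.546 × 100/780.0 = 0.326 V.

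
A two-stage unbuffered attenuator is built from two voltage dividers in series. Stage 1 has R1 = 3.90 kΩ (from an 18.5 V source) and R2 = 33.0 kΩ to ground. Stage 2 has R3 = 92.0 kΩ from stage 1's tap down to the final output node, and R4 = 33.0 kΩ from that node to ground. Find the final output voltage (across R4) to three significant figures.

Stage 2 presents R3+R4 = 125.0 kΩ as a load on stage 1's tap.
Stage 1's lower leg becomes R2‖(R3+R4) = 26.11 kΩ, so V_mid = 18.5 × 26.11/30.01 = 16.10 V.
Stage 2 is itself unloaded: V_out = V_mid × R4/(R3+R4) = 16.10 × 33.0/125.0 = 4.25 V.

V_out ≈ 4.25 V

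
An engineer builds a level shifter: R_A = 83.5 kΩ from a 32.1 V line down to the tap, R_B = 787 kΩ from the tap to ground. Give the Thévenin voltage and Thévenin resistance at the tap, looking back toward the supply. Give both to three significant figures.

V_th = 29.0 V, R_th = 75.5 kΩ

V_th is the open-circuit tap voltage: 32.1 × 787/(83.5 + 787) = 29.0 V.
With the supply zeroed, R_A and R_B appear in parallel from the tap: R_th = R_A‖R_B = (83.5 × 787)/870.5 = 75.5 kΩ.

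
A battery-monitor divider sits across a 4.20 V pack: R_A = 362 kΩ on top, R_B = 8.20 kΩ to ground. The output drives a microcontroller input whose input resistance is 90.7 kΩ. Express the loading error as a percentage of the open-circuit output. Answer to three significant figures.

8.12 %

Unloaded V = 4.20 × 8.20/370.2 = 0.093031 V.
Loaded: R_B‖R_L = 7.520 kΩ, giving V = 4.20 × 7.520/369.5 = 0.085474 V.
Drop = (0.093031 − 0.085474) / 0.093031 = 8.12 %.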